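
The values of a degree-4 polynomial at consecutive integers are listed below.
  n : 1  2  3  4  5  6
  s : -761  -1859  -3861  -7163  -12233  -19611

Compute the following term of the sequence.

Δ: -1098, -2002, -3302, -5070, -7378
Δ²: -904, -1300, -1768, -2308
Δ³: -396, -468, -540
Δ⁴: -72, -72
Fourth differences constant at -72.
-540 − 72 = -612;  -2308 − 612 = -2920;  -7378 − 2920 = -10298;  -19611 − 10298 = -29909

-29909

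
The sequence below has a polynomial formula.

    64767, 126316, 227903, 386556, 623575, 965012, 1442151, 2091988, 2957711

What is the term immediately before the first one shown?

First differences: 61549, 101587, 158653, 237019, 341437, 477139, 649837, 865723
Second differences: 40038, 57066, 78366, 104418, 135702, 172698, 215886
Third differences: 17028, 21300, 26052, 31284, 36996, 43188
Fourth differences: 4272, 4752, 5232, 5712, 6192
Fifth differences: 480, 480, 480, 480
The fifth differences are constant at 480.
Work back: 4272 − 480 = 3792;  17028 − 3792 = 13236;  40038 − 13236 = 26802;  61549 − 26802 = 34747;  64767 − 34747 = 30020

30020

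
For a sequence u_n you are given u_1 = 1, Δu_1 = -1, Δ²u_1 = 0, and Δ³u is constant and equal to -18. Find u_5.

-75

Build the table forward from the leading diagonal:
Third differences: -18  -18  -18  -18  -18
Second differences: 0  -18  -36  -54  -72
First differences: -1  -1  -19  -55  -109
u: 1  0  -1  -20  -75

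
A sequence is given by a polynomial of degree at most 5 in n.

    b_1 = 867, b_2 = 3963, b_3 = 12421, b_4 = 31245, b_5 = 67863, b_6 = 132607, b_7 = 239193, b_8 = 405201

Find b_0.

73

3096  8458  18824  36618  64744  106586  166008
5362  10366  17794  28126  41842  59422
5004  7428  10332  13716  17580
2424  2904  3384  3864
480  480  480
The fifth differences are constant at 480.
Work back: 2424 − 480 = 1944;  5004 − 1944 = 3060;  5362 − 3060 = 2302;  3096 − 2302 = 794;  867 − 794 = 73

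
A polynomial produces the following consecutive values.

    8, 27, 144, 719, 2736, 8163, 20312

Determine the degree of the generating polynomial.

19, 117, 575, 2017, 5427, 12149
98, 458, 1442, 3410, 6722
360, 984, 1968, 3312
624, 984, 1344
360, 360
The fifth differences are constant, so the polynomial has degree 5.

5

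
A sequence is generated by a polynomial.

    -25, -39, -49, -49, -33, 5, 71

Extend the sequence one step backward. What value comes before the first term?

First differences: -14, -10, 0, 16, 38, 66
Second differences: 4, 10, 16, 22, 28
Third differences: 6, 6, 6, 6
The third differences are constant at 6.
Work back: 4 − 6 = -2;  -14 + 2 = -12;  -25 + 12 = -13

-13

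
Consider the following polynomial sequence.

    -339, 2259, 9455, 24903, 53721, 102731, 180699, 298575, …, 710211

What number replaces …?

469733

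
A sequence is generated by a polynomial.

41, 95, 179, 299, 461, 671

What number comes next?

54  84  120  162  210
30  36  42  48
6  6  6
The third differences are constant (6).
48 + 6 = 54;  210 + 54 = 264;  671 + 264 = 935

935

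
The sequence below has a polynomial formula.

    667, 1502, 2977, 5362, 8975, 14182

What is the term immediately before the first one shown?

250

Δ: 835, 1475, 2385, 3613, 5207
Δ²: 640, 910, 1228, 1594
Δ³: 270, 318, 366
Δ⁴: 48, 48
The fourth differences are constant at 48.
Work back: 270 − 48 = 222;  640 − 222 = 418;  835 − 418 = 417;  667 − 417 = 250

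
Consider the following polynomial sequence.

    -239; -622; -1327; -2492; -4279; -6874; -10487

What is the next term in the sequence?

D1: -383  -705  -1165  -1787  -2595  -3613
D2: -322  -460  -622  -808  -1018
D3: -138  -162  -186  -210
D4: -24  -24  -24
The fourth differences are constant (-24).
-210 − 24 = -234;  -1018 − 234 = -1252;  -3613 − 1252 = -4865;  -10487 − 4865 = -15352

-15352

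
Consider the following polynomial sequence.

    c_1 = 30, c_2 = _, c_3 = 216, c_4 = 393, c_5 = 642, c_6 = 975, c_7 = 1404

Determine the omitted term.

Using the last 5 terms:
177  249  333  429
72  84  96
12  12
Constant third difference = 12.
Extend backward: 72 − 12 = 60;  177 − 60 = 117;  216 − 117 = 99

99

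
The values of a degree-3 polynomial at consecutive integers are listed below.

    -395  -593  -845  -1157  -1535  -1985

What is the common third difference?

Δ: -198, -252, -312, -378, -450
Δ²: -54, -60, -66, -72
Δ³: -6, -6, -6

-6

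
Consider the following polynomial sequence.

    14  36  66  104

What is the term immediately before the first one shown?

Δ: 22  30  38
Δ²: 8  8
The second differences are constant at 8.
Work back: 22 − 8 = 14;  14 − 14 = 0

0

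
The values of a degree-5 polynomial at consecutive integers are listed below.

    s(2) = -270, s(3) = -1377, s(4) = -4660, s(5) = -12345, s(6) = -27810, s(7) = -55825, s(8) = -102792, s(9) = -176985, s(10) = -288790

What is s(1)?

Δ: -1107, -3283, -7685, -15465, -28015, -46967, -74193, -111805
Δ²: -2176, -4402, -7780, -12550, -18952, -27226, -37612
Δ³: -2226, -3378, -4770, -6402, -8274, -10386
Δ⁴: -1152, -1392, -1632, -1872, -2112
Δ⁵: -240, -240, -240, -240
The fifth differences are constant at -240.
Work back: -1152 + 240 = -912;  -2226 + 912 = -1314;  -2176 + 1314 = -862;  -1107 + 862 = -245;  -270 + 245 = -25

-25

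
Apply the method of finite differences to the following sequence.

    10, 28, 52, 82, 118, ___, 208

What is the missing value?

Using the first 5 terms:
Δ: 18  24  30  36
Δ²: 6  6  6
Constant second difference = 6.
Extend forward: 36 + 6 = 42;  118 + 42 = 160

160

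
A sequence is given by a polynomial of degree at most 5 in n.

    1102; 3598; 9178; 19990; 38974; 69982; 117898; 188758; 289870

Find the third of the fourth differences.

1032

D1: 2496, 5580, 10812, 18984, 31008, 47916, 70860, 101112
D2: 3084, 5232, 8172, 12024, 16908, 22944, 30252
D3: 2148, 2940, 3852, 4884, 6036, 7308
D4: 792, 912, 1032, 1152, 1272
D5: 120, 120, 120, 120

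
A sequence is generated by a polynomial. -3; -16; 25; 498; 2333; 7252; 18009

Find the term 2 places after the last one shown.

74653

First differences: -13 , 41 , 473 , 1835 , 4919 , 10757
Second differences: 54 , 432 , 1362 , 3084 , 5838
Third differences: 378 , 930 , 1722 , 2754
Fourth differences: 552 , 792 , 1032
Fifth differences: 240 , 240
The fifth differences are constant (240).
1032 + 240 = 1272;  2754 + 1272 = 4026;  5838 + 4026 = 9864;  10757 + 9864 = 20621;  18009 + 20621 = 38630
1272 + 240 = 1512;  4026 + 1512 = 5538;  9864 + 5538 = 15402;  20621 + 15402 = 36023;  38630 + 36023 = 74653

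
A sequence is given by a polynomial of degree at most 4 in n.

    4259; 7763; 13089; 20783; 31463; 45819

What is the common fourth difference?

72

D1: 3504, 5326, 7694, 10680, 14356
D2: 1822, 2368, 2986, 3676
D3: 546, 618, 690
D4: 72, 72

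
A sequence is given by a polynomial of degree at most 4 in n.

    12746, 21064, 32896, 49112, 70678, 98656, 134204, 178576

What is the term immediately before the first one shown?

8318  11832  16216  21566  27978  35548  44372
3514  4384  5350  6412  7570  8824
870  966  1062  1158  1254
96  96  96  96
The fourth differences are constant at 96.
Work back: 870 − 96 = 774;  3514 − 774 = 2740;  8318 − 2740 = 5578;  12746 − 5578 = 7168

7168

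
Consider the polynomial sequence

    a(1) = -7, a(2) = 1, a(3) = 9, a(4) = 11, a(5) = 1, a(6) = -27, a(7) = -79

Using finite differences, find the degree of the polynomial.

3

8, 8, 2, -10, -28, -52
0, -6, -12, -18, -24
-6, -6, -6, -6
The third differences are constant, so the polynomial has degree 3.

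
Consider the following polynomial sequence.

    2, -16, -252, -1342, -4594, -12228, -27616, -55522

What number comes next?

-102342

-18, -236, -1090, -3252, -7634, -15388, -27906
-218, -854, -2162, -4382, -7754, -12518
-636, -1308, -2220, -3372, -4764
-672, -912, -1152, -1392
-240, -240, -240
Constant fifth difference = -240, so extend:
-1392 − 240 = -1632;  -4764 − 1632 = -6396;  -12518 − 6396 = -18914;  -27906 − 18914 = -46820;  -55522 − 46820 = -102342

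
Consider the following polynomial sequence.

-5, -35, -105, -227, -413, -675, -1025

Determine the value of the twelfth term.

-4515

-30 , -70 , -122 , -186 , -262 , -350
-40 , -52 , -64 , -76 , -88
-12 , -12 , -12 , -12
The third differences are constant (-12).
-88 − 12 = -100;  -350 − 100 = -450;  -1025 − 450 = -1475
-100 − 12 = -112;  -450 − 112 = -562;  -1475 − 562 = -2037
-112 − 12 = -124;  -562 − 124 = -686;  -2037 − 686 = -2723
-124 − 12 = -136;  -686 − 136 = -822;  -2723 − 822 = -3545
-136 − 12 = -148;  -822 − 148 = -970;  -3545 − 970 = -4515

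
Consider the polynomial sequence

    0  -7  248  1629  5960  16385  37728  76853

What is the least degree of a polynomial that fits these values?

D1: -7, 255, 1381, 4331, 10425, 21343, 39125
D2: 262, 1126, 2950, 6094, 10918, 17782
D3: 864, 1824, 3144, 4824, 6864
D4: 960, 1320, 1680, 2040
D5: 360, 360, 360
The fifth differences are constant, so the polynomial has degree 5.

5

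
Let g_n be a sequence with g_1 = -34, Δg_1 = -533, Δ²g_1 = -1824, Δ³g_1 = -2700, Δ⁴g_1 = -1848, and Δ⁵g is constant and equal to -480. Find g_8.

-211329

Build the table forward from the leading diagonal:
D5: -480  -480  -480  -480  -480  -480  -480  -480
D4: -1848  -2328  -2808  -3288  -3768  -4248  -4728  -5208
D3: -2700  -4548  -6876  -9684  -12972  -16740  -20988  -25716
D2: -1824  -4524  -9072  -15948  -25632  -38604  -55344  -76332
D1: -533  -2357  -6881  -15953  -31901  -57533  -96137  -151481
g: -34  -567  -2924  -9805  -25758  -57659  -115192  -211329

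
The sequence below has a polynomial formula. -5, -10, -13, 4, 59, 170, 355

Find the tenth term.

1534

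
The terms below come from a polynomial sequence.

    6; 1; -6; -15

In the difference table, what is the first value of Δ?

-5

Δ: -5, -7, -9
Δ²: -2, -2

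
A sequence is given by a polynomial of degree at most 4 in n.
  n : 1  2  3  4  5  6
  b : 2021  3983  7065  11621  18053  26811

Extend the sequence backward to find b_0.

873

D1: 1962, 3082, 4556, 6432, 8758
D2: 1120, 1474, 1876, 2326
D3: 354, 402, 450
D4: 48, 48
The fourth differences are constant at 48.
Work back: 354 − 48 = 306;  1120 − 306 = 814;  1962 − 814 = 1148;  2021 − 1148 = 873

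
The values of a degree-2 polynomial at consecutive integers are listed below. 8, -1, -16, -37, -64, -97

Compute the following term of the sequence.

D1: -9, -15, -21, -27, -33
D2: -6, -6, -6, -6
The second differences are constant (-6).
-33 − 6 = -39;  -97 − 39 = -136

-136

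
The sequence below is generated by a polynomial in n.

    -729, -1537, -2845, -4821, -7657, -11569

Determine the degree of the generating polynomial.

4

First differences: -808, -1308, -1976, -2836, -3912
Second differences: -500, -668, -860, -1076
Third differences: -168, -192, -216
Fourth differences: -24, -24
The fourth differences are constant, so the polynomial has degree 4.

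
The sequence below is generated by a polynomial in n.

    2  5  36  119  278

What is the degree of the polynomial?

3

First differences: 3, 31, 83, 159
Second differences: 28, 52, 76
Third differences: 24, 24
The third differences are constant, so the polynomial has degree 3.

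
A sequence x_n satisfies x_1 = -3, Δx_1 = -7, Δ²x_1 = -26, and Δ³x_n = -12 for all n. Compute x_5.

Build the table forward from the leading diagonal:
D3: -12, -12, -12, -12, -12
D2: -26, -38, -50, -62, -74
D1: -7, -33, -71, -121, -183
x: -3, -10, -43, -114, -235

-235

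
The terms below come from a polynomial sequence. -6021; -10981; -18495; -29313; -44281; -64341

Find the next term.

-90531

First differences: -4960  -7514  -10818  -14968  -20060
Second differences: -2554  -3304  -4150  -5092
Third differences: -750  -846  -942
Fourth differences: -96  -96
The fourth differences are constant (-96).
-942 − 96 = -1038;  -5092 − 1038 = -6130;  -20060 − 6130 = -26190;  -64341 − 26190 = -90531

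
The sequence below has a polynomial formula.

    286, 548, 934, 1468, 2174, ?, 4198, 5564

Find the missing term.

Using the first 5 terms:
First differences: 262, 386, 534, 706
Second differences: 124, 148, 172
Third differences: 24, 24
Constant third difference = 24.
Extend forward: 172 + 24 = 196;  706 + 196 = 902;  2174 + 902 = 3076

3076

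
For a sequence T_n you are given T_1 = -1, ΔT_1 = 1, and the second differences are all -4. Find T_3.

-3

Build the table forward from the leading diagonal:
Δ²: -4  -4  -4
Δ: 1  -3  -7
T: -1  0  -3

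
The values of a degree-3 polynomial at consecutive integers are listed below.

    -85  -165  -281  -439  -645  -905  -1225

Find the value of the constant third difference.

-6

First differences: -80, -116, -158, -206, -260, -320
Second differences: -36, -42, -48, -54, -60
Third differences: -6, -6, -6, -6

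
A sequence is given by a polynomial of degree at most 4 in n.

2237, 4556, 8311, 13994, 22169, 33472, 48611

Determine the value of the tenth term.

D1: 2319, 3755, 5683, 8175, 11303, 15139
D2: 1436, 1928, 2492, 3128, 3836
D3: 492, 564, 636, 708
D4: 72, 72, 72
Constant fourth difference = 72, so extend:
708 + 72 = 780;  3836 + 780 = 4616;  15139 + 4616 = 19755;  48611 + 19755 = 68366
780 + 72 = 852;  4616 + 852 = 5468;  19755 + 5468 = 25223;  68366 + 25223 = 93589
852 + 72 = 924;  5468 + 924 = 6392;  25223 + 6392 = 31615;  93589 + 31615 = 125204

125204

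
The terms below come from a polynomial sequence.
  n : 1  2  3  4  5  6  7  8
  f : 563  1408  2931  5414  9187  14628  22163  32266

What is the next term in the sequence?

45459

Δ: 845, 1523, 2483, 3773, 5441, 7535, 10103
Δ²: 678, 960, 1290, 1668, 2094, 2568
Δ³: 282, 330, 378, 426, 474
Δ⁴: 48, 48, 48, 48
Constant fourth difference = 48, so extend:
474 + 48 = 522;  2568 + 522 = 3090;  10103 + 3090 = 13193;  32266 + 13193 = 45459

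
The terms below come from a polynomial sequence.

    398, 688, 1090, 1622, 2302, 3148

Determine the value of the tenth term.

8552

First differences: 290  402  532  680  846
Second differences: 112  130  148  166
Third differences: 18  18  18
Third differences constant at 18.
166 + 18 = 184;  846 + 184 = 1030;  3148 + 1030 = 4178
184 + 18 = 202;  1030 + 202 = 1232;  4178 + 1232 = 5410
202 + 18 = 220;  1232 + 220 = 1452;  5410 + 1452 = 6862
220 + 18 = 238;  1452 + 238 = 1690;  6862 + 1690 = 8552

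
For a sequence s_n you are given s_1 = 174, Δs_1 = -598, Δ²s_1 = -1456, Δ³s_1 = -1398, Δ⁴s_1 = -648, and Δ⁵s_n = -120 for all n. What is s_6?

Build the table forward from the leading diagonal:
Fifth differences: -120, -120, -120, -120, -120, -120
Fourth differences: -648, -768, -888, -1008, -1128, -1248
Third differences: -1398, -2046, -2814, -3702, -4710, -5838
Second differences: -1456, -2854, -4900, -7714, -11416, -16126
First differences: -598, -2054, -4908, -9808, -17522, -28938
s: 174, -424, -2478, -7386, -17194, -34716

-34716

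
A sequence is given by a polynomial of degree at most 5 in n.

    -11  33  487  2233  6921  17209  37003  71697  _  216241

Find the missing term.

Using the first 8 terms:
D1: 44, 454, 1746, 4688, 10288, 19794, 34694
D2: 410, 1292, 2942, 5600, 9506, 14900
D3: 882, 1650, 2658, 3906, 5394
D4: 768, 1008, 1248, 1488
D5: 240, 240, 240
Constant fifth difference = 240.
Extend forward: 1488 + 240 = 1728;  5394 + 1728 = 7122;  14900 + 7122 = 22022;  34694 + 22022 = 56716;  71697 + 56716 = 128413

128413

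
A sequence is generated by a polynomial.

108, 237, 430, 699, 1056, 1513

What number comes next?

2082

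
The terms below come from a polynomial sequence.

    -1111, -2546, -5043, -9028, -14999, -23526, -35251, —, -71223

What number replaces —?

Using the first 7 terms:
First differences: -1435  -2497  -3985  -5971  -8527  -11725
Second differences: -1062  -1488  -1986  -2556  -3198
Third differences: -426  -498  -570  -642
Fourth differences: -72  -72  -72
Constant fourth difference = -72.
Extend forward: -642 − 72 = -714;  -3198 − 714 = -3912;  -11725 − 3912 = -15637;  -35251 − 15637 = -50888

-50888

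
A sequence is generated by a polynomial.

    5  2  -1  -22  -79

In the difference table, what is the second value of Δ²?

Δ: -3, -3, -21, -57
Δ²: 0, -18, -36
Δ³: -18, -18

-18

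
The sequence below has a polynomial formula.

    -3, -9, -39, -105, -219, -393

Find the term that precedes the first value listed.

-9

Δ: -6  -30  -66  -114  -174
Δ²: -24  -36  -48  -60
Δ³: -12  -12  -12
The third differences are constant at -12.
Work back: -24 + 12 = -12;  -6 + 12 = 6;  -3 − 6 = -9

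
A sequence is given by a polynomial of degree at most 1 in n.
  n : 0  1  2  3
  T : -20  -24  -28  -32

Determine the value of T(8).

-52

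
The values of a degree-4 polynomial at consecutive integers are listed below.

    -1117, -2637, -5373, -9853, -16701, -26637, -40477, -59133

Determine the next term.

Δ: -1520, -2736, -4480, -6848, -9936, -13840, -18656
Δ²: -1216, -1744, -2368, -3088, -3904, -4816
Δ³: -528, -624, -720, -816, -912
Δ⁴: -96, -96, -96, -96
The fourth differences are constant (-96).
-912 − 96 = -1008;  -4816 − 1008 = -5824;  -18656 − 5824 = -24480;  -59133 − 24480 = -83613

-83613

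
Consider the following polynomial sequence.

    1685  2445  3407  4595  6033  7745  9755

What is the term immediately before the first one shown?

1103

Δ: 760, 962, 1188, 1438, 1712, 2010
Δ²: 202, 226, 250, 274, 298
Δ³: 24, 24, 24, 24
The third differences are constant at 24.
Work back: 202 − 24 = 178;  760 − 178 = 582;  1685 − 582 = 1103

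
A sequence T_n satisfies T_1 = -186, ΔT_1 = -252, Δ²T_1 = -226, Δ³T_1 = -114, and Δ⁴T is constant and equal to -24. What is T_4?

Build the table forward from the leading diagonal:
Δ⁴: -24  -24  -24  -24
Δ³: -114  -138  -162  -186
Δ²: -226  -340  -478  -640
Δ: -252  -478  -818  -1296
T: -186  -438  -916  -1734

-1734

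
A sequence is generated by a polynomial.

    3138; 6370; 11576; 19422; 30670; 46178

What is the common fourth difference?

D1: 3232, 5206, 7846, 11248, 15508
D2: 1974, 2640, 3402, 4260
D3: 666, 762, 858
D4: 96, 96

96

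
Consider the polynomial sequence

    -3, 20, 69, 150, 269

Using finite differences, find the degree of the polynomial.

3

First differences: 23, 49, 81, 119
Second differences: 26, 32, 38
Third differences: 6, 6
The third differences are constant, so the polynomial has degree 3.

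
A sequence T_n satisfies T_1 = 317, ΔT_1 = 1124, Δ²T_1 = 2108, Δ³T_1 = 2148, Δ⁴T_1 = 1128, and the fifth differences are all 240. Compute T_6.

54377

Build the table forward from the leading diagonal:
D5: 240  240  240  240  240  240
D4: 1128  1368  1608  1848  2088  2328
D3: 2148  3276  4644  6252  8100  10188
D2: 2108  4256  7532  12176  18428  26528
D1: 1124  3232  7488  15020  27196  45624
T: 317  1441  4673  12161  27181  54377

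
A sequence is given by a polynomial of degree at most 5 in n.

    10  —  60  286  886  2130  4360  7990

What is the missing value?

10

Using the last 6 terms:
D1: 226, 600, 1244, 2230, 3630
D2: 374, 644, 986, 1400
D3: 270, 342, 414
D4: 72, 72
Constant fourth difference = 72.
Extend backward: 270 − 72 = 198;  374 − 198 = 176;  226 − 176 = 50;  60 − 50 = 10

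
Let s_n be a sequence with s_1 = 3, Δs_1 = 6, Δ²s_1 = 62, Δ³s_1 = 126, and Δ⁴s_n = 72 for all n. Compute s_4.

333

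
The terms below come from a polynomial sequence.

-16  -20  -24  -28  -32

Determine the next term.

First differences: -4, -4, -4, -4
The first differences are constant (-4).
-32 − 4 = -36

-36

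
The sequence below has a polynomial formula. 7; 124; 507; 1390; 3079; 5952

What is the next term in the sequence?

First differences: 117  383  883  1689  2873
Second differences: 266  500  806  1184
Third differences: 234  306  378
Fourth differences: 72  72
Fourth differences constant at 72.
378 + 72 = 450;  1184 + 450 = 1634;  2873 + 1634 = 4507;  5952 + 4507 = 10459

10459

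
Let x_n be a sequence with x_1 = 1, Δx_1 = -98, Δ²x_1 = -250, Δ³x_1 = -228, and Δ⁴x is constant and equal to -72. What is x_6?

Build the table forward from the leading diagonal:
Fourth differences: -72, -72, -72, -72, -72, -72
Third differences: -228, -300, -372, -444, -516, -588
Second differences: -250, -478, -778, -1150, -1594, -2110
First differences: -98, -348, -826, -1604, -2754, -4348
x: 1, -97, -445, -1271, -2875, -5629

-5629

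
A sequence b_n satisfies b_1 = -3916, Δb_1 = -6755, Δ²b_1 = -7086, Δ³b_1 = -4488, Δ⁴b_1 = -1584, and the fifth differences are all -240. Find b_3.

Build the table forward from the leading diagonal:
D5: -240, -240, -240
D4: -1584, -1824, -2064
D3: -4488, -6072, -7896
D2: -7086, -11574, -17646
D1: -6755, -13841, -25415
b: -3916, -10671, -24512

-24512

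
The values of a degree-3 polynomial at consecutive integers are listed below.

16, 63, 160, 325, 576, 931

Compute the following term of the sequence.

1408

47 , 97 , 165 , 251 , 355
50 , 68 , 86 , 104
18 , 18 , 18
Constant third difference = 18, so extend:
104 + 18 = 122;  355 + 122 = 477;  931 + 477 = 1408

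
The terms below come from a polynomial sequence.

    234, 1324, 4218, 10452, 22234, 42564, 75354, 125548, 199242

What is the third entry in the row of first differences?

6234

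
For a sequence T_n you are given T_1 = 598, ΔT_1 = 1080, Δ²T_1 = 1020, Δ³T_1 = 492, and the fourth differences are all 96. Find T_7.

Build the table forward from the leading diagonal:
D4: 96, 96, 96, 96, 96, 96, 96
D3: 492, 588, 684, 780, 876, 972, 1068
D2: 1020, 1512, 2100, 2784, 3564, 4440, 5412
D1: 1080, 2100, 3612, 5712, 8496, 12060, 16500
T: 598, 1678, 3778, 7390, 13102, 21598, 33658

33658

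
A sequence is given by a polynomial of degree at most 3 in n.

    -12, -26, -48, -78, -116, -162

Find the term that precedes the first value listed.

-6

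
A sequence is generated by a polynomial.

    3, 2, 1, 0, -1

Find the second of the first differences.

D1: -1, -1, -1, -1

-1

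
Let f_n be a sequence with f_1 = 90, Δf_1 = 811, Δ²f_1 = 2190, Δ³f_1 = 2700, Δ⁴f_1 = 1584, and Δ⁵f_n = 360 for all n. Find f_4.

11793

Build the table forward from the leading diagonal:
Δ⁵: 360, 360, 360, 360
Δ⁴: 1584, 1944, 2304, 2664
Δ³: 2700, 4284, 6228, 8532
Δ²: 2190, 4890, 9174, 15402
Δ: 811, 3001, 7891, 17065
f: 90, 901, 3902, 11793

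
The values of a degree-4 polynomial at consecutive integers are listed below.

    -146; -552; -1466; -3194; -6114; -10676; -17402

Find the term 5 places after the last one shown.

D1: -406, -914, -1728, -2920, -4562, -6726
D2: -508, -814, -1192, -1642, -2164
D3: -306, -378, -450, -522
D4: -72, -72, -72
Fourth differences constant at -72.
-522 − 72 = -594;  -2164 − 594 = -2758;  -6726 − 2758 = -9484;  -17402 − 9484 = -26886
-594 − 72 = -666;  -2758 − 666 = -3424;  -9484 − 3424 = -12908;  -26886 − 12908 = -39794
-666 − 72 = -738;  -3424 − 738 = -4162;  -12908 − 4162 = -17070;  -39794 − 17070 = -56864
-738 − 72 = -810;  -4162 − 810 = -4972;  -17070 − 4972 = -22042;  -56864 − 22042 = -78906
-810 − 72 = -882;  -4972 − 882 = -5854;  -22042 − 5854 = -27896;  -78906 − 27896 = -106802

-106802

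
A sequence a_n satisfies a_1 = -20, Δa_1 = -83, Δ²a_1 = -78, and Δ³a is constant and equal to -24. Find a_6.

Build the table forward from the leading diagonal:
Third differences: -24  -24  -24  -24  -24  -24
Second differences: -78  -102  -126  -150  -174  -198
First differences: -83  -161  -263  -389  -539  -713
a: -20  -103  -264  -527  -916  -1455

-1455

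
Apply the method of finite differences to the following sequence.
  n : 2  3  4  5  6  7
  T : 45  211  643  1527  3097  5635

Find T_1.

D1: 166, 432, 884, 1570, 2538
D2: 266, 452, 686, 968
D3: 186, 234, 282
D4: 48, 48
The fourth differences are constant at 48.
Work back: 186 − 48 = 138;  266 − 138 = 128;  166 − 128 = 38;  45 − 38 = 7

7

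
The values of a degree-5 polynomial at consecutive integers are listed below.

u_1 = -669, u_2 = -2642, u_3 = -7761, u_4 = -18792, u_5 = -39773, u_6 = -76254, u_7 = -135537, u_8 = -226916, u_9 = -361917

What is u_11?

First differences: -1973, -5119, -11031, -20981, -36481, -59283, -91379, -135001
Second differences: -3146, -5912, -9950, -15500, -22802, -32096, -43622
Third differences: -2766, -4038, -5550, -7302, -9294, -11526
Fourth differences: -1272, -1512, -1752, -1992, -2232
Fifth differences: -240, -240, -240, -240
The fifth differences are constant (-240).
-2232 − 240 = -2472;  -11526 − 2472 = -13998;  -43622 − 13998 = -57620;  -135001 − 57620 = -192621;  -361917 − 192621 = -554538
-2472 − 240 = -2712;  -13998 − 2712 = -16710;  -57620 − 16710 = -74330;  -192621 − 74330 = -266951;  -554538 − 266951 = -821489

-821489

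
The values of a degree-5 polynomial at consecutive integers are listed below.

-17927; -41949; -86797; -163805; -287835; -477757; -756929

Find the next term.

-1153677

-24022 , -44848 , -77008 , -124030 , -189922 , -279172
-20826 , -32160 , -47022 , -65892 , -89250
-11334 , -14862 , -18870 , -23358
-3528 , -4008 , -4488
-480 , -480
Fifth differences constant at -480.
-4488 − 480 = -4968;  -23358 − 4968 = -28326;  -89250 − 28326 = -117576;  -279172 − 117576 = -396748;  -756929 − 396748 = -1153677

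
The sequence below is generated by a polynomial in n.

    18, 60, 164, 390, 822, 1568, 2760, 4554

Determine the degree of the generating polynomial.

4

Δ: 42, 104, 226, 432, 746, 1192, 1794
Δ²: 62, 122, 206, 314, 446, 602
Δ³: 60, 84, 108, 132, 156
Δ⁴: 24, 24, 24, 24
The fourth differences are constant, so the polynomial has degree 4.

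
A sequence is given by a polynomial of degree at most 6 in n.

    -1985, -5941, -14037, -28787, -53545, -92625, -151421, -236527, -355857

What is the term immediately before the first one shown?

Δ: -3956  -8096  -14750  -24758  -39080  -58796  -85106  -119330
Δ²: -4140  -6654  -10008  -14322  -19716  -26310  -34224
Δ³: -2514  -3354  -4314  -5394  -6594  -7914
Δ⁴: -840  -960  -1080  -1200  -1320
Δ⁵: -120  -120  -120  -120
The fifth differences are constant at -120.
Work back: -840 + 120 = -720;  -2514 + 720 = -1794;  -4140 + 1794 = -2346;  -3956 + 2346 = -1610;  -1985 + 1610 = -375

-375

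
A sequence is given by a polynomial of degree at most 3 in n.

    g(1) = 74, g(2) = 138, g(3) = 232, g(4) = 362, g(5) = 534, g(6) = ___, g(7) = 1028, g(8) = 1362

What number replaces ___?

Using the first 5 terms:
D1: 64  94  130  172
D2: 30  36  42
D3: 6  6
Constant third difference = 6.
Extend forward: 42 + 6 = 48;  172 + 48 = 220;  534 + 220 = 754

754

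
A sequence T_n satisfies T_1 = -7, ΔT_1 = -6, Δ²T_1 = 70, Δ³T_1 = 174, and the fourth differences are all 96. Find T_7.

5927

Build the table forward from the leading diagonal:
Δ⁴: 96  96  96  96  96  96  96
Δ³: 174  270  366  462  558  654  750
Δ²: 70  244  514  880  1342  1900  2554
Δ: -6  64  308  822  1702  3044  4944
T: -7  -13  51  359  1181  2883  5927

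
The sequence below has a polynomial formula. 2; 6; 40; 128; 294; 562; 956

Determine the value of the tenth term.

First differences: 4, 34, 88, 166, 268, 394
Second differences: 30, 54, 78, 102, 126
Third differences: 24, 24, 24, 24
The third differences are constant (24).
126 + 24 = 150;  394 + 150 = 544;  956 + 544 = 1500
150 + 24 = 174;  544 + 174 = 718;  1500 + 718 = 2218
174 + 24 = 198;  718 + 198 = 916;  2218 + 916 = 3134

3134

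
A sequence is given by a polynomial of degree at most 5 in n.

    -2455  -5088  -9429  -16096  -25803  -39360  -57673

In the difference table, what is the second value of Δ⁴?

D1: -2633, -4341, -6667, -9707, -13557, -18313
D2: -1708, -2326, -3040, -3850, -4756
D3: -618, -714, -810, -906
D4: -96, -96, -96

-96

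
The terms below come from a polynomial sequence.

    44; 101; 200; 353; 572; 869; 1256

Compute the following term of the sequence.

1745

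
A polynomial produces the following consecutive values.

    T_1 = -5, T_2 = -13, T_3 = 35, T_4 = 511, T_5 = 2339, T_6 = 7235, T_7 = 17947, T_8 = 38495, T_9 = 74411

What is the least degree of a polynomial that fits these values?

First differences: -8, 48, 476, 1828, 4896, 10712, 20548, 35916
Second differences: 56, 428, 1352, 3068, 5816, 9836, 15368
Third differences: 372, 924, 1716, 2748, 4020, 5532
Fourth differences: 552, 792, 1032, 1272, 1512
Fifth differences: 240, 240, 240, 240
The fifth differences are constant, so the polynomial has degree 5.

5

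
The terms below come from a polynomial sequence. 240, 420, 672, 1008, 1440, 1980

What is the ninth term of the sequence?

Δ: 180  252  336  432  540
Δ²: 72  84  96  108
Δ³: 12  12  12
Constant third difference = 12, so extend:
108 + 12 = 120;  540 + 120 = 660;  1980 + 660 = 2640
120 + 12 = 132;  660 + 132 = 792;  2640 + 792 = 3432
132 + 12 = 144;  792 + 144 = 936;  3432 + 936 = 4368

4368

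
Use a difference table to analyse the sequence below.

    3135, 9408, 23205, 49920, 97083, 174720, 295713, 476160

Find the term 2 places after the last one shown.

D1: 6273, 13797, 26715, 47163, 77637, 120993, 180447
D2: 7524, 12918, 20448, 30474, 43356, 59454
D3: 5394, 7530, 10026, 12882, 16098
D4: 2136, 2496, 2856, 3216
D5: 360, 360, 360
The fifth differences are constant (360).
3216 + 360 = 3576;  16098 + 3576 = 19674;  59454 + 19674 = 79128;  180447 + 79128 = 259575;  476160 + 259575 = 735735
3576 + 360 = 3936;  19674 + 3936 = 23610;  79128 + 23610 = 102738;  259575 + 102738 = 362313;  735735 + 362313 = 1098048

1098048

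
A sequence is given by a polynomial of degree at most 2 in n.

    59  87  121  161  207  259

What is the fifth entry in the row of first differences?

D1: 28, 34, 40, 46, 52
D2: 6, 6, 6, 6

52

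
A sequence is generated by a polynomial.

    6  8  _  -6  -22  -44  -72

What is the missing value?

Using the last 4 terms:
-16, -22, -28
-6, -6
Constant second difference = -6.
Extend backward: -16 + 6 = -10;  -6 + 10 = 4

4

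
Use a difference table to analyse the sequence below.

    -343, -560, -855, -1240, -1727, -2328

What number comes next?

-3055

D1: -217, -295, -385, -487, -601
D2: -78, -90, -102, -114
D3: -12, -12, -12
The third differences are constant (-12).
-114 − 12 = -126;  -601 − 126 = -727;  -2328 − 727 = -3055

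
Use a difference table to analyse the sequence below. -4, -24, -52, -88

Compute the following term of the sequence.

-132

-20 , -28 , -36
-8 , -8
Constant second difference = -8, so extend:
-36 − 8 = -44;  -88 − 44 = -132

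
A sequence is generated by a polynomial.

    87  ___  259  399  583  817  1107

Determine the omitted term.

Using the last 5 terms:
D1: 140, 184, 234, 290
D2: 44, 50, 56
D3: 6, 6
Constant third difference = 6.
Extend backward: 44 − 6 = 38;  140 − 38 = 102;  259 − 102 = 157

157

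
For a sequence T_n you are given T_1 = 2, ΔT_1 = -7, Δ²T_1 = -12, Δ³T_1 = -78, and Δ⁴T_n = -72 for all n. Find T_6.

Build the table forward from the leading diagonal:
Fourth differences: -72  -72  -72  -72  -72  -72
Third differences: -78  -150  -222  -294  -366  -438
Second differences: -12  -90  -240  -462  -756  -1122
First differences: -7  -19  -109  -349  -811  -1567
T: 2  -5  -24  -133  -482  -1293

-1293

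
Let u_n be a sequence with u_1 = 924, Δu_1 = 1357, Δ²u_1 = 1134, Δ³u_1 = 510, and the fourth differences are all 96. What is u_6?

24629

Build the table forward from the leading diagonal:
D4: 96  96  96  96  96  96
D3: 510  606  702  798  894  990
D2: 1134  1644  2250  2952  3750  4644
D1: 1357  2491  4135  6385  9337  13087
u: 924  2281  4772  8907  15292  24629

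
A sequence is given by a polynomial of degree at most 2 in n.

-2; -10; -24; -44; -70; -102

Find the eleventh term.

D1: -8 , -14 , -20 , -26 , -32
D2: -6 , -6 , -6 , -6
The second differences are constant (-6).
-32 − 6 = -38;  -102 − 38 = -140
-38 − 6 = -44;  -140 − 44 = -184
-44 − 6 = -50;  -184 − 50 = -234
-50 − 6 = -56;  -234 − 56 = -290
-56 − 6 = -62;  -290 − 62 = -352

-352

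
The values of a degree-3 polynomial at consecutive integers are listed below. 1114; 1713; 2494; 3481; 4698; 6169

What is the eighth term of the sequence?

9969

599, 781, 987, 1217, 1471
182, 206, 230, 254
24, 24, 24
Constant third difference = 24, so extend:
254 + 24 = 278;  1471 + 278 = 1749;  6169 + 1749 = 7918
278 + 24 = 302;  1749 + 302 = 2051;  7918 + 2051 = 9969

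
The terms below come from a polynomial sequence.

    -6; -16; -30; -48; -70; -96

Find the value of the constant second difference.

-4

D1: -10, -14, -18, -22, -26
D2: -4, -4, -4, -4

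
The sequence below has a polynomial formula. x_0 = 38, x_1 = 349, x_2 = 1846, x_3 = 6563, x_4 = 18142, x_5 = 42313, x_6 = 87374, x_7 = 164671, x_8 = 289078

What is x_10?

759238

Δ: 311  1497  4717  11579  24171  45061  77297  124407
Δ²: 1186  3220  6862  12592  20890  32236  47110
Δ³: 2034  3642  5730  8298  11346  14874
Δ⁴: 1608  2088  2568  3048  3528
Δ⁵: 480  480  480  480
The fifth differences are constant (480).
3528 + 480 = 4008;  14874 + 4008 = 18882;  47110 + 18882 = 65992;  124407 + 65992 = 190399;  289078 + 190399 = 479477
4008 + 480 = 4488;  18882 + 4488 = 23370;  65992 + 23370 = 89362;  190399 + 89362 = 279761;  479477 + 279761 = 759238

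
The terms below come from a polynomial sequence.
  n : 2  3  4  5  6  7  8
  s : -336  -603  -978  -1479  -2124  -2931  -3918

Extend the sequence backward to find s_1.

-159

-267  -375  -501  -645  -807  -987
-108  -126  -144  -162  -180
-18  -18  -18  -18
The third differences are constant at -18.
Work back: -108 + 18 = -90;  -267 + 90 = -177;  -336 + 177 = -159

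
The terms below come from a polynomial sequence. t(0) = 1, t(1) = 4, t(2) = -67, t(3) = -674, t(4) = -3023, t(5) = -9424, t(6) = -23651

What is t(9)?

-180548

3 , -71 , -607 , -2349 , -6401 , -14227
-74 , -536 , -1742 , -4052 , -7826
-462 , -1206 , -2310 , -3774
-744 , -1104 , -1464
-360 , -360
The fifth differences are constant (-360).
-1464 − 360 = -1824;  -3774 − 1824 = -5598;  -7826 − 5598 = -13424;  -14227 − 13424 = -27651;  -23651 − 27651 = -51302
-1824 − 360 = -2184;  -5598 − 2184 = -7782;  -13424 − 7782 = -21206;  -27651 − 21206 = -48857;  -51302 − 48857 = -100159
-2184 − 360 = -2544;  -7782 − 2544 = -10326;  -21206 − 10326 = -31532;  -48857 − 31532 = -80389;  -100159 − 80389 = -180548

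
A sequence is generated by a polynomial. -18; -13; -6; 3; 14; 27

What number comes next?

42

First differences: 5  7  9  11  13
Second differences: 2  2  2  2
Constant second difference = 2, so extend:
13 + 2 = 15;  27 + 15 = 42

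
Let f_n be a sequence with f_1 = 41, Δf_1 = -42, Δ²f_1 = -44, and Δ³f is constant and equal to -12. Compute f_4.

-229

Build the table forward from the leading diagonal:
D3: -12  -12  -12  -12
D2: -44  -56  -68  -80
D1: -42  -86  -142  -210
f: 41  -1  -87  -229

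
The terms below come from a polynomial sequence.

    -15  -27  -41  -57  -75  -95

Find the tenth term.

First differences: -12, -14, -16, -18, -20
Second differences: -2, -2, -2, -2
Constant second difference = -2, so extend:
-20 − 2 = -22;  -95 − 22 = -117
-22 − 2 = -24;  -117 − 24 = -141
-24 − 2 = -26;  -141 − 26 = -167
-26 − 2 = -28;  -167 − 28 = -195

-195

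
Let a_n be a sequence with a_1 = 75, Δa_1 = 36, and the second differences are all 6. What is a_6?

315

Build the table forward from the leading diagonal:
D2: 6  6  6  6  6  6
D1: 36  42  48  54  60  66
a: 75  111  153  201  255  315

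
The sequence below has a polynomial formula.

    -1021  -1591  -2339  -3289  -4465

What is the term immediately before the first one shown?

-605

D1: -570  -748  -950  -1176
D2: -178  -202  -226
D3: -24  -24
The third differences are constant at -24.
Work back: -178 + 24 = -154;  -570 + 154 = -416;  -1021 + 416 = -605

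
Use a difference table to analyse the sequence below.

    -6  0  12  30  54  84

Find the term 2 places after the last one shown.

162

6 , 12 , 18 , 24 , 30
6 , 6 , 6 , 6
The second differences are constant (6).
30 + 6 = 36;  84 + 36 = 120
36 + 6 = 42;  120 + 42 = 162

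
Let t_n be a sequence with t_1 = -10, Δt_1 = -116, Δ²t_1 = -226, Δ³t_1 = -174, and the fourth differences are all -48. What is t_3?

Build the table forward from the leading diagonal:
Fourth differences: -48  -48  -48
Third differences: -174  -222  -270
Second differences: -226  -400  -622
First differences: -116  -342  -742
t: -10  -126  -468

-468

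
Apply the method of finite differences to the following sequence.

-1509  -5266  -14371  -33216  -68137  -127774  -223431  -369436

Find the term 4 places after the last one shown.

-1869496

-3757 , -9105 , -18845 , -34921 , -59637 , -95657 , -146005
-5348 , -9740 , -16076 , -24716 , -36020 , -50348
-4392 , -6336 , -8640 , -11304 , -14328
-1944 , -2304 , -2664 , -3024
-360 , -360 , -360
Fifth differences constant at -360.
-3024 − 360 = -3384;  -14328 − 3384 = -17712;  -50348 − 17712 = -68060;  -146005 − 68060 = -214065;  -369436 − 214065 = -583501
-3384 − 360 = -3744;  -17712 − 3744 = -21456;  -68060 − 21456 = -89516;  -214065 − 89516 = -303581;  -583501 − 303581 = -887082
-3744 − 360 = -4104;  -21456 − 4104 = -25560;  -89516 − 25560 = -115076;  -303581 − 115076 = -418657;  -887082 − 418657 = -1305739
-4104 − 360 = -4464;  -25560 − 4464 = -30024;  -115076 − 30024 = -145100;  -418657 − 145100 = -563757;  -1305739 − 563757 = -1869496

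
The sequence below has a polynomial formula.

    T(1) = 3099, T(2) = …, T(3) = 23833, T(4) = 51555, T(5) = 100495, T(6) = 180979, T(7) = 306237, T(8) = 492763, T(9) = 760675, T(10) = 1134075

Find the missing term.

9547

Using the last 8 terms:
Δ: 27722  48940  80484  125258  186526  267912  373400
Δ²: 21218  31544  44774  61268  81386  105488
Δ³: 10326  13230  16494  20118  24102
Δ⁴: 2904  3264  3624  3984
Δ⁵: 360  360  360
Constant fifth difference = 360.
Extend backward: 2904 − 360 = 2544;  10326 − 2544 = 7782;  21218 − 7782 = 13436;  27722 − 13436 = 14286;  23833 − 14286 = 9547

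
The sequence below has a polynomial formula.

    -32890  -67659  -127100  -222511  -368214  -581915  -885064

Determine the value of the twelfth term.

First differences: -34769 , -59441 , -95411 , -145703 , -213701 , -303149
Second differences: -24672 , -35970 , -50292 , -67998 , -89448
Third differences: -11298 , -14322 , -17706 , -21450
Fourth differences: -3024 , -3384 , -3744
Fifth differences: -360 , -360
The fifth differences are constant (-360).
-3744 − 360 = -4104;  -21450 − 4104 = -25554;  -89448 − 25554 = -115002;  -303149 − 115002 = -418151;  -885064 − 418151 = -1303215
-4104 − 360 = -4464;  -25554 − 4464 = -30018;  -115002 − 30018 = -145020;  -418151 − 145020 = -563171;  -1303215 − 563171 = -1866386
-4464 − 360 = -4824;  -30018 − 4824 = -34842;  -145020 − 34842 = -179862;  -563171 − 179862 = -743033;  -1866386 − 743033 = -2609419
-4824 − 360 = -5184;  -34842 − 5184 = -40026;  -179862 − 40026 = -219888;  -743033 − 219888 = -962921;  -2609419 − 962921 = -3572340
-5184 − 360 = -5544;  -40026 − 5544 = -45570;  -219888 − 45570 = -265458;  -962921 − 265458 = -1228379;  -3572340 − 1228379 = -4800719

-4800719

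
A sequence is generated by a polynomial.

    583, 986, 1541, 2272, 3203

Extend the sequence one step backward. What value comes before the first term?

308

403  555  731  931
152  176  200
24  24
The third differences are constant at 24.
Work back: 152 − 24 = 128;  403 − 128 = 275;  583 − 275 = 308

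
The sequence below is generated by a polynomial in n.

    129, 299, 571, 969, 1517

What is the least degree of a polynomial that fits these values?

D1: 170, 272, 398, 548
D2: 102, 126, 150
D3: 24, 24
The third differences are constant, so the polynomial has degree 3.

3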